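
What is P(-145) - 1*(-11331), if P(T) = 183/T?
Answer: 1642812/145 ≈ 11330.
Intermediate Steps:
P(-145) - 1*(-11331) = 183/(-145) - 1*(-11331) = 183*(-1/145) + 11331 = -183/145 + 11331 = 1642812/145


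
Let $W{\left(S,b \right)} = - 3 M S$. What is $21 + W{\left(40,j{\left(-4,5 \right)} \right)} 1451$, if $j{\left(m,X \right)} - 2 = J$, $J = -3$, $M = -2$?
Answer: $348261$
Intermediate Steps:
$j{\left(m,X \right)} = -1$ ($j{\left(m,X \right)} = 2 - 3 = -1$)
$W{\left(S,b \right)} = 6 S$ ($W{\left(S,b \right)} = \left(-3\right) \left(-2\right) S = 6 S$)
$21 + W{\left(40,j{\left(-4,5 \right)} \right)} 1451 = 21 + 6 \cdot 40 \cdot 1451 = 21 + 240 \cdot 1451 = 21 + 348240 = 348261$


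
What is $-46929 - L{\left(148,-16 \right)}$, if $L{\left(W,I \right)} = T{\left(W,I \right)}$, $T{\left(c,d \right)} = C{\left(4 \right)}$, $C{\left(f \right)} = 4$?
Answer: $-46933$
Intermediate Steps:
$T{\left(c,d \right)} = 4$
$L{\left(W,I \right)} = 4$
$-46929 - L{\left(148,-16 \right)} = -46929 - 4 = -46933$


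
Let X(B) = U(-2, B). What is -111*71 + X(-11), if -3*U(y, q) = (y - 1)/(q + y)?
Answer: -102454/13 ≈ -7881.1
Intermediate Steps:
U(y, q) = -(-1 + y)/(3*(q + y)) (U(y, q) = -(y - 1)/(3*(q + y)) = -(-1 + y)/(3*(q + y)))
X(B) = 1/(-2 + B) (X(B) = (1 - 1*(-2))/(3*(B - 2)) = (1 + 2)/(3*(-2 + B)) = (1/3)*3/(-2 + B) = 1/(-2 + B))
-111*71 + X(-11) = -111*71 + 1/(-2 - 11) = -7881 + 1/(-13) = -7881 - 1/13 = -102454/13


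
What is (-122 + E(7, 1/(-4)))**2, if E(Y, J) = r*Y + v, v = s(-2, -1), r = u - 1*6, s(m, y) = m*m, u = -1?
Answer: 27889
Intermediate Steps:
s(m, y) = m**2
r = -7 (r = -1 - 1*6 = -1 - 6 = -7)
v = 4 (v = (-2)**2 = 4)
E(Y, J) = 4 - 7*Y (E(Y, J) = -7*Y + 4 = 4 - 7*Y)
(-122 + E(7, 1/(-4)))**2 = (-122 + (4 - 7*7))**2 = (-122 + (4 - 49))**2 = (-122 - 45)**2 = (-167)**2 = 27889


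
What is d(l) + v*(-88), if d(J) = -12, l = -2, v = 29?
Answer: -2564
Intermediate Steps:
d(l) + v*(-88) = -12 + 29*(-88) = -12 - 2552 = -2564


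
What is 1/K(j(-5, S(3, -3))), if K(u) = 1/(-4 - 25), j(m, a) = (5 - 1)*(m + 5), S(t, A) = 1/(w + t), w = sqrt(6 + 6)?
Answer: -29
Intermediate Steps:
w = 2*sqrt(3) (w = sqrt(12) = 2*sqrt(3) ≈ 3.4641)
S(t, A) = 1/(t + 2*sqrt(3)) (S(t, A) = 1/(2*sqrt(3) + t) = 1/(t + 2*sqrt(3)))
j(m, a) = 20 + 4*m (j(m, a) = 4*(5 + m) = 20 + 4*m)
K(u) = -1/29 (K(u) = 1/(-29) = -1/29)
1/K(j(-5, S(3, -3))) = 1/(-1/29) = -29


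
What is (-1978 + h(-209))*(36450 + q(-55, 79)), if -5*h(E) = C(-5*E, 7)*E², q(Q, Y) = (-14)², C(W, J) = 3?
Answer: -5164630718/5 ≈ -1.0329e+9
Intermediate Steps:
q(Q, Y) = 196
h(E) = -3*E²/5
(-1978 + h(-209))*(36450 + q(-55, 79)) = (-1978 - ⅗*(-209)²)*(36450 + 196) = (-1978 - ⅗*43681)*36646 = (-1978 - 131043/5)*36646 = -140933/5*36646 = -5164630718/5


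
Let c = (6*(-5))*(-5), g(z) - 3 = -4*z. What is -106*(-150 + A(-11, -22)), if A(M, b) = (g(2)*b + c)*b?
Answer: 622220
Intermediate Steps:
g(z) = 3 - 4*z
c = 150 (c = -30*(-5) = 150)
A(M, b) = b*(150 - 5*b) (A(M, b) = ((3 - 4*2)*b + 150)*b = ((3 - 8)*b + 150)*b = (-5*b + 150)*b = (150 - 5*b)*b = b*(150 - 5*b))
-106*(-150 + A(-11, -22)) = -106*(-150 + 5*(-22)*(30 - 1*(-22))) = -106*(-150 + 5*(-22)*(30 + 22)) = -106*(-150 + 5*(-22)*52) = -106*(-150 - 5720) = -106*(-5870) = 622220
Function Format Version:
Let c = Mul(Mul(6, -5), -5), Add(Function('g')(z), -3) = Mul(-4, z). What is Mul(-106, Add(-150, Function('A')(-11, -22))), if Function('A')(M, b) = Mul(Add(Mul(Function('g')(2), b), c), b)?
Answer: 622220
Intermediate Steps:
Function('g')(z) = Add(3, Mul(-4, z))
c = 150 (c = Mul(-30, -5) = 150)
Function('A')(M, b) = Mul(b, Add(150, Mul(-5, b))) (Function('A')(M, b) = Mul(Add(Mul(Add(3, Mul(-4, 2)), b), 150), b) = Mul(Add(Mul(Add(3, -8), b), 150), b) = Mul(Add(Mul(-5, b), 150), b) = Mul(Add(150, Mul(-5, b)), b) = Mul(b, Add(150, Mul(-5, b))))
Mul(-106, Add(-150, Function('A')(-11, -22))) = Mul(-106, Add(-150, Mul(5, -22, Add(30, Mul(-1, -22))))) = Mul(-106, Add(-150, Mul(5, -22, Add(30, 22)))) = Mul(-106, Add(-150, Mul(5, -22, 52))) = Mul(-106, Add(-150, -5720)) = Mul(-106, -5870) = 622220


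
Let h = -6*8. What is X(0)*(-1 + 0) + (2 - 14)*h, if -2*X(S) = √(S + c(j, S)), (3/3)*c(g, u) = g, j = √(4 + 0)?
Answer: 576 + √2/2 ≈ 576.71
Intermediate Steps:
h = -48
j = 2 (j = √4 = 2)
c(g, u) = g
X(S) = -√(2 + S)/2 (X(S) = -√(S + 2)/2 = -√(2 + S)/2)
X(0)*(-1 + 0) + (2 - 14)*h = (-√(2 + 0)/2)*(-1 + 0) + (2 - 14)*(-48) = -√2/2*(-1) - 12*(-48) = √2/2 + 576 = 576 + √2/2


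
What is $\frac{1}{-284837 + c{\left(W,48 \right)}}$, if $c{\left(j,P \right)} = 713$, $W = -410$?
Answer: $- \frac{1}{284124} \approx -3.5196 \cdot 10^{-6}$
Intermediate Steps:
$\frac{1}{-284837 + c{\left(W,48 \right)}} = \frac{1}{-284837 + 713} = \frac{1}{-284124} = - \frac{1}{284124}$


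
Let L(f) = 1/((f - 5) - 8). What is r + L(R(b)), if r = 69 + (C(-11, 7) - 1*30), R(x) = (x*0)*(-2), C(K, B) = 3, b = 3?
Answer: 545/13 ≈ 41.923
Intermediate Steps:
R(x) = 0 (R(x) = 0*(-2) = 0)
L(f) = 1/(-13 + f) (L(f) = 1/((-5 + f) - 8) = 1/(-13 + f))
r = 42 (r = 69 + (3 - 1*30) = 69 + (3 - 30) = 69 - 27 = 42)
r + L(R(b)) = 42 + 1/(-13 + 0) = 42 + 1/(-13) = 42 - 1/13 = 545/13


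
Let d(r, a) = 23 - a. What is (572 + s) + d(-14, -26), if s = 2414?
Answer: 3035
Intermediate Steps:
(572 + s) + d(-14, -26) = (572 + 2414) + (23 - 1*(-26)) = 2986 + (23 + 26) = 2986 + 49 = 3035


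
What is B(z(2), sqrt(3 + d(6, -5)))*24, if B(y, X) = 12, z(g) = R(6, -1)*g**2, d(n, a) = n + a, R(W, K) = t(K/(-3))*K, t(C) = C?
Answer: 288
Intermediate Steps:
R(W, K) = -K**2/3 (R(W, K) = (K/(-3))*K = (K*(-1/3))*K = (-K/3)*K = -K**2/3)
d(n, a) = a + n
z(g) = -g**2/3 (z(g) = (-1/3*(-1)**2)*g**2 = (-1/3*1)*g**2 = -g**2/3)
B(z(2), sqrt(3 + d(6, -5)))*24 = 12*24 = 288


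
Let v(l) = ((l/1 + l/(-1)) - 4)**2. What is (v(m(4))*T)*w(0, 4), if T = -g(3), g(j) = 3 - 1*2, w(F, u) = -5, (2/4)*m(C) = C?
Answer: 80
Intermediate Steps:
m(C) = 2*C
g(j) = 1 (g(j) = 3 - 2 = 1)
T = -1 (T = -1*1 = -1)
v(l) = 16 (v(l) = ((l*1 + l*(-1)) - 4)**2 = ((l - l) - 4)**2 = (0 - 4)**2 = (-4)**2 = 16)
(v(m(4))*T)*w(0, 4) = (16*(-1))*(-5) = -16*(-5) = 80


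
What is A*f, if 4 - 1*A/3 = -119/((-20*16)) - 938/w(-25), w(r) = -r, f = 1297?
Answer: 256171767/1600 ≈ 1.6011e+5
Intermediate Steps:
A = 197511/1600 (A = 12 - 3*(-119/((-20*16)) - 938/((-1*(-25)))) = 12 - 3*(-119/(-320) - 938/25) = 12 - 3*(-119*(-1/320) - 938*1/25) = 12 - 3*(119/320 - 938/25) = 12 - 3*(-59437/1600) = 12 + 178311/1600 = 197511/1600 ≈ 123.44)
A*f = (197511/1600)*1297 = 256171767/1600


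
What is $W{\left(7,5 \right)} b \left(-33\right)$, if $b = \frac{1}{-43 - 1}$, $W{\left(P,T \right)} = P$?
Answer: $\frac{21}{4} \approx 5.25$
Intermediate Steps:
$b = - \frac{1}{44}$ ($b = \frac{1}{-44} = - \frac{1}{44} \approx -0.022727$)
$W{\left(7,5 \right)} b \left(-33\right) = 7 \left(- \frac{1}{44}\right) \left(-33\right) = \left(- \frac{7}{44}\right) \left(-33\right) = \frac{21}{4}$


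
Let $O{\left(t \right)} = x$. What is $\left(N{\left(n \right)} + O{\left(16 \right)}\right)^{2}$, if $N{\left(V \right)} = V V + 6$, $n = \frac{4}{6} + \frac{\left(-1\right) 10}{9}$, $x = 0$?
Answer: $\frac{252004}{6561} \approx 38.409$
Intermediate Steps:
$O{\left(t \right)} = 0$
$n = - \frac{4}{9}$ ($n = 4 \cdot \frac{1}{6} - \frac{10}{9} = \frac{2}{3} - \frac{10}{9} = - \frac{4}{9} \approx -0.44444$)
$N{\left(V \right)} = 6 + V^{2}$ ($N{\left(V \right)} = V^{2} + 6 = 6 + V^{2}$)
$\left(N{\left(n \right)} + O{\left(16 \right)}\right)^{2} = \left(\left(6 + \left(- \frac{4}{9}\right)^{2}\right) + 0\right)^{2} = \left(\left(6 + \frac{16}{81}\right) + 0\right)^{2} = \left(\frac{502}{81} + 0\right)^{2} = \left(\frac{502}{81}\right)^{2} = \frac{252004}{6561}$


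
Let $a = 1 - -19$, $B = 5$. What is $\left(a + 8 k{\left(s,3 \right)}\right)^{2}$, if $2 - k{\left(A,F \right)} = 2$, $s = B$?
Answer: $400$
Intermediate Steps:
$s = 5$
$k{\left(A,F \right)} = 0$ ($k{\left(A,F \right)} = 2 - 2 = 0$)
$a = 20$ ($a = 1 + 19 = 20$)
$\left(a + 8 k{\left(s,3 \right)}\right)^{2} = \left(20 + 8 \cdot 0\right)^{2} = \left(20 + 0\right)^{2} = 20^{2} = 400$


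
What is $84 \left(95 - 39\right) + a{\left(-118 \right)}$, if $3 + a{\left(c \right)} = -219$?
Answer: $4482$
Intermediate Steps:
$a{\left(c \right)} = -222$ ($a{\left(c \right)} = -3 - 219 = -222$)
$84 \left(95 - 39\right) + a{\left(-118 \right)} = 84 \left(95 - 39\right) - 222 = 84 \cdot 56 - 222 = 4704 - 222 = 4482$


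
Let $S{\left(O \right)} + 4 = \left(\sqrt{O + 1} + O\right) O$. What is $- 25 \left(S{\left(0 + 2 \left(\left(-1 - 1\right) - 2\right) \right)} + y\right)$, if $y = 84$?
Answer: $-3600 + 200 i \sqrt{7} \approx -3600.0 + 529.15 i$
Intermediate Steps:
$S{\left(O \right)} = -4 + O \left(O + \sqrt{1 + O}\right)$ ($S{\left(O \right)} = -4 + \left(\sqrt{O + 1} + O\right) O = -4 + \left(\sqrt{1 + O} + O\right) O = -4 + \left(O + \sqrt{1 + O}\right) O = -4 + O \left(O + \sqrt{1 + O}\right)$)
$- 25 \left(S{\left(0 + 2 \left(\left(-1 - 1\right) - 2\right) \right)} + y\right) = - 25 \left(\left(-4 + \left(0 + 2 \left(\left(-1 - 1\right) - 2\right)\right)^{2} + \left(0 + 2 \left(\left(-1 - 1\right) - 2\right)\right) \sqrt{1 + \left(0 + 2 \left(\left(-1 - 1\right) - 2\right)\right)}\right) + 84\right) = - 25 \left(\left(-4 + \left(0 + 2 \left(-2 - 2\right)\right)^{2} + \left(0 + 2 \left(-2 - 2\right)\right) \sqrt{1 + \left(0 + 2 \left(-2 - 2\right)\right)}\right) + 84\right) = - 25 \left(\left(-4 + \left(0 + 2 \left(-4\right)\right)^{2} + \left(0 + 2 \left(-4\right)\right) \sqrt{1 + \left(0 + 2 \left(-4\right)\right)}\right) + 84\right) = - 25 \left(\left(-4 + \left(0 - 8\right)^{2} + \left(0 - 8\right) \sqrt{1 + \left(0 - 8\right)}\right) + 84\right) = - 25 \left(\left(-4 + \left(-8\right)^{2} - 8 \sqrt{1 - 8}\right) + 84\right) = - 25 \left(\left(-4 + 64 - 8 \sqrt{-7}\right) + 84\right) = - 25 \left(\left(-4 + 64 - 8 i \sqrt{7}\right) + 84\right) = - 25 \left(\left(60 - 8 i \sqrt{7}\right) + 84\right) = - 25 \left(144 - 8 i \sqrt{7}\right) = -3600 + 200 i \sqrt{7}$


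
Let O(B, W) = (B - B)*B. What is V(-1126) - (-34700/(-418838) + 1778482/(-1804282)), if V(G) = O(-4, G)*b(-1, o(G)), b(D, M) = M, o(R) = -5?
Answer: 170571814629/188925466079 ≈ 0.90285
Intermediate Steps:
O(B, W) = 0 (O(B, W) = 0*B = 0)
V(G) = 0 (V(G) = 0*(-5) = 0)
V(-1126) - (-34700/(-418838) + 1778482/(-1804282)) = 0 - (-34700/(-418838) + 1778482/(-1804282)) = 0 - (-34700*(-1/418838) + 1778482*(-1/1804282)) = 0 - (17350/209419 - 889241/902141) = 0 - 1*(-170571814629/188925466079) = 0 + 170571814629/188925466079 = 170571814629/188925466079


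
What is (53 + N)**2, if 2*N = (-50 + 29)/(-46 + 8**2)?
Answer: 395641/144 ≈ 2747.5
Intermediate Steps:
N = -7/12 (N = ((-50 + 29)/(-46 + 8**2))/2 = (-21/(-46 + 64))/2 = (-21/18)/2 = (-21*1/18)/2 = (1/2)*(-7/6) = -7/12 ≈ -0.58333)
(53 + N)**2 = (53 - 7/12)**2 = (629/12)**2 = 395641/144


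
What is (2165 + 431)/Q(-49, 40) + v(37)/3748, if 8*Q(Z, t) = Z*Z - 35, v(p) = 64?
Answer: 9748736/1108471 ≈ 8.7948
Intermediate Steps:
Q(Z, t) = -35/8 + Z²/8 (Q(Z, t) = (Z*Z - 35)/8 = (Z² - 35)/8 = (-35 + Z²)/8 = -35/8 + Z²/8)
(2165 + 431)/Q(-49, 40) + v(37)/3748 = (2165 + 431)/(-35/8 + (⅛)*(-49)²) + 64/3748 = 2596/(-35/8 + (⅛)*2401) + 64*(1/3748) = 2596/(-35/8 + 2401/8) + 16/937 = 2596/(1183/4) + 16/937 = 2596*(4/1183) + 16/937 = 10384/1183 + 16/937 = 9748736/1108471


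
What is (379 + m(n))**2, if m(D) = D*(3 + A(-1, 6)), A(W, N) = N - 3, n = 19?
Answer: 243049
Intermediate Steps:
A(W, N) = -3 + N
m(D) = 6*D (m(D) = D*(3 + (-3 + 6)) = D*(3 + 3) = D*6 = 6*D)
(379 + m(n))**2 = (379 + 6*19)**2 = (379 + 114)**2 = 493**2 = 243049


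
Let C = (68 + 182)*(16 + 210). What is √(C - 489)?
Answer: √56011 ≈ 236.67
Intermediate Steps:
C = 56500 (C = 250*226 = 56500)
√(C - 489) = √(56500 - 489) = √56011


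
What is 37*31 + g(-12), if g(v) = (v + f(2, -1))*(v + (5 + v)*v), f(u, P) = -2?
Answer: 139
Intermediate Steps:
g(v) = (-2 + v)*(v + v*(5 + v)) (g(v) = (v - 2)*(v + (5 + v)*v) = (-2 + v)*(v + v*(5 + v)))
37*31 + g(-12) = 37*31 - 12*(-12 + (-12)² + 4*(-12)) = 1147 - 12*(-12 + 144 - 48) = 1147 - 12*84 = 1147 - 1008 = 139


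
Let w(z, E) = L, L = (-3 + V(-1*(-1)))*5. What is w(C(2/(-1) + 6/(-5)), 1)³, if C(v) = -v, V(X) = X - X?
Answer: -3375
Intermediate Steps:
V(X) = 0
L = -15 (L = (-3 + 0)*5 = -3*5 = -15)
w(z, E) = -15
w(C(2/(-1) + 6/(-5)), 1)³ = (-15)³ = -3375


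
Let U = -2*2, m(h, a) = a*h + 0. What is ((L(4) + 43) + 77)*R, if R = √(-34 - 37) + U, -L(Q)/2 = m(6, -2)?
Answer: -576 + 144*I*√71 ≈ -576.0 + 1213.4*I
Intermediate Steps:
m(h, a) = a*h
U = -4
L(Q) = 24 (L(Q) = -(-4)*6 = -2*(-12) = 24)
R = -4 + I*√71 (R = √(-34 - 37) - 4 = √(-71) - 4 = I*√71 - 4 = -4 + I*√71 ≈ -4.0 + 8.4261*I)
((L(4) + 43) + 77)*R = ((24 + 43) + 77)*(-4 + I*√71) = (67 + 77)*(-4 + I*√71) = 144*(-4 + I*√71) = -576 + 144*I*√71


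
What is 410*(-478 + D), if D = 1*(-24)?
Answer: -205820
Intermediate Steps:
D = -24
410*(-478 + D) = 410*(-478 - 24) = 410*(-502) = -205820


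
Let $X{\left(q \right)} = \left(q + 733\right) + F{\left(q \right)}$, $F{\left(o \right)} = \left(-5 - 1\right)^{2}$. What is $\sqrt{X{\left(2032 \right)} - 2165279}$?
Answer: $i \sqrt{2162478} \approx 1470.5 i$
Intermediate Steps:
$F{\left(o \right)} = 36$ ($F{\left(o \right)} = \left(-6\right)^{2} = 36$)
$X{\left(q \right)} = 769 + q$ ($X{\left(q \right)} = \left(q + 733\right) + 36 = \left(733 + q\right) + 36 = 769 + q$)
$\sqrt{X{\left(2032 \right)} - 2165279} = \sqrt{\left(769 + 2032\right) - 2165279} = \sqrt{2801 - 2165279} = \sqrt{-2162478} = i \sqrt{2162478}$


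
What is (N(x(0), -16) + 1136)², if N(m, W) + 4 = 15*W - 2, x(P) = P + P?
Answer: 792100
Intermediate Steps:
x(P) = 2*P
N(m, W) = -6 + 15*W (N(m, W) = -4 + (15*W - 2) = -4 + (-2 + 15*W) = -6 + 15*W)
(N(x(0), -16) + 1136)² = ((-6 + 15*(-16)) + 1136)² = ((-6 - 240) + 1136)² = (-246 + 1136)² = 890² = 792100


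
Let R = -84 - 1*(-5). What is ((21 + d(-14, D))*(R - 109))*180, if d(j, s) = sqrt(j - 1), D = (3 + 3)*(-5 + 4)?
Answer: -710640 - 33840*I*sqrt(15) ≈ -7.1064e+5 - 1.3106e+5*I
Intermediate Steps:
R = -79 (R = -84 + 5 = -79)
D = -6 (D = 6*(-1) = -6)
d(j, s) = sqrt(-1 + j)
((21 + d(-14, D))*(R - 109))*180 = ((21 + sqrt(-1 - 14))*(-79 - 109))*180 = ((21 + sqrt(-15))*(-188))*180 = ((21 + I*sqrt(15))*(-188))*180 = (-3948 - 188*I*sqrt(15))*180 = -710640 - 33840*I*sqrt(15)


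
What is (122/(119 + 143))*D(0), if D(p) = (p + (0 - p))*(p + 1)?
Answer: 0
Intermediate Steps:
D(p) = 0 (D(p) = (p - p)*(1 + p) = 0*(1 + p) = 0)
(122/(119 + 143))*D(0) = (122/(119 + 143))*0 = (122/262)*0 = ((1/262)*122)*0 = (61/131)*0 = 0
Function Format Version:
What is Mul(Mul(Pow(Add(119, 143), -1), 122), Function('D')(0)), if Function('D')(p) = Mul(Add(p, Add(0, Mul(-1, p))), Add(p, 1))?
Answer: 0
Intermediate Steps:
Function('D')(p) = 0 (Function('D')(p) = Mul(Add(p, Mul(-1, p)), Add(1, p)) = Mul(0, Add(1, p)) = 0)
Mul(Mul(Pow(Add(119, 143), -1), 122), Function('D')(0)) = Mul(Mul(Pow(Add(119, 143), -1), 122), 0) = Mul(Mul(Pow(262, -1), 122), 0) = Mul(Mul(Rational(1, 262), 122), 0) = Mul(Rational(61, 131), 0) = 0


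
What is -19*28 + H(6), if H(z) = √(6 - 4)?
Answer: -532 + √2 ≈ -530.59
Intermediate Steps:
H(z) = √2
-19*28 + H(6) = -19*28 + √2 = -532 + √2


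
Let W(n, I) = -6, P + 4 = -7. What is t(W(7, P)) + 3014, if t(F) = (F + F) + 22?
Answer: 3024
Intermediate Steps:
P = -11 (P = -4 - 7 = -11)
t(F) = 22 + 2*F (t(F) = 2*F + 22 = 22 + 2*F)
t(W(7, P)) + 3014 = (22 + 2*(-6)) + 3014 = (22 - 12) + 3014 = 10 + 3014 = 3024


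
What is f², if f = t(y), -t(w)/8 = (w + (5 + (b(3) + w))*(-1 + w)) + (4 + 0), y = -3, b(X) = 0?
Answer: 3136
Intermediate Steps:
t(w) = -32 - 8*w - 8*(-1 + w)*(5 + w) (t(w) = -8*((w + (5 + (0 + w))*(-1 + w)) + (4 + 0)) = -8*((w + (5 + w)*(-1 + w)) + 4) = -8*((w + (-1 + w)*(5 + w)) + 4) = -8*(4 + w + (-1 + w)*(5 + w)) = -32 - 8*w - 8*(-1 + w)*(5 + w))
f = 56 (f = 8 - 40*(-3) - 8*(-3)² = 8 + 120 - 8*9 = 8 + 120 - 72 = 56)
f² = 56² = 3136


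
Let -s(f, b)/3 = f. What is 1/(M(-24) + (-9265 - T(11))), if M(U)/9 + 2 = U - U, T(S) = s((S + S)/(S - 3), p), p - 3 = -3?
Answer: -4/37099 ≈ -0.00010782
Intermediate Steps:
p = 0 (p = 3 - 3 = 0)
s(f, b) = -3*f
T(S) = -6*S/(-3 + S) (T(S) = -3*(S + S)/(S - 3) = -3*2*S/(-3 + S) = -6*S/(-3 + S))
M(U) = -18 (M(U) = -18 + 9*(U - U) = -18 + 9*0 = -18 + 0 = -18)
1/(M(-24) + (-9265 - T(11))) = 1/(-18 + (-9265 - (-6)*11/(-3 + 11))) = 1/(-18 + (-9265 - (-6)*11/8)) = 1/(-18 + (-9265 - 1*(-33/4))) = 1/(-18 + (-9265 + 33/4)) = 1/(-18 - 37027/4) = 1/(-37099/4) = -4/37099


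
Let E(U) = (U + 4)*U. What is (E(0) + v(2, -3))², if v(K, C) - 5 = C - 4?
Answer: 4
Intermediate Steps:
v(K, C) = 1 + C (v(K, C) = 5 + (C - 4) = 5 + (-4 + C) = 1 + C)
E(U) = U*(4 + U) (E(U) = (4 + U)*U = U*(4 + U))
(E(0) + v(2, -3))² = (0*(4 + 0) + (1 - 3))² = (0*4 - 2)² = (0 - 2)² = (-2)² = 4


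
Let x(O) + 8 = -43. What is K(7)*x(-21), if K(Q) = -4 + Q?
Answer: -153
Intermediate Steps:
x(O) = -51 (x(O) = -8 - 43 = -51)
K(7)*x(-21) = (-4 + 7)*(-51) = 3*(-51) = -153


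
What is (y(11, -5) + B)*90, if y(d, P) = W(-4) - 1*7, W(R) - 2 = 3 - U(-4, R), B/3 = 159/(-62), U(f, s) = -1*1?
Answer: -24255/31 ≈ -782.42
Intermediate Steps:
U(f, s) = -1
B = -477/62 (B = 3*(159/(-62)) = 3*(159*(-1/62)) = 3*(-159/62) = -477/62 ≈ -7.6936)
W(R) = 6 (W(R) = 2 + (3 - 1*(-1)) = 2 + (3 + 1) = 2 + 4 = 6)
y(d, P) = -1 (y(d, P) = 6 - 1*7 = 6 - 7 = -1)
(y(11, -5) + B)*90 = (-1 - 477/62)*90 = -539/62*90 = -24255/31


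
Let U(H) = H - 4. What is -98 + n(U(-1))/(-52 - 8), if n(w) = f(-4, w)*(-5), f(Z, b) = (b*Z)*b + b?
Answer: -427/4 ≈ -106.75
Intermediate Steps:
U(H) = -4 + H
f(Z, b) = b + Z*b² (f(Z, b) = (Z*b)*b + b = Z*b² + b = b + Z*b²)
n(w) = -5*w*(1 - 4*w) (n(w) = (w*(1 - 4*w))*(-5) = -5*w*(1 - 4*w))
-98 + n(U(-1))/(-52 - 8) = -98 + (5*(-4 - 1)*(-1 + 4*(-4 - 1)))/(-52 - 8) = -98 + (5*(-5)*(-1 + 4*(-5)))/(-60) = -98 + (5*(-5)*(-1 - 20))*(-1/60) = -98 + (5*(-5)*(-21))*(-1/60) = -98 + 525*(-1/60) = -98 - 35/4 = -427/4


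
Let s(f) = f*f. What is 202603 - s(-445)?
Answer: 4578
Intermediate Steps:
s(f) = f²
202603 - s(-445) = 202603 - 1*(-445)² = 202603 - 1*198025 = 202603 - 198025 = 4578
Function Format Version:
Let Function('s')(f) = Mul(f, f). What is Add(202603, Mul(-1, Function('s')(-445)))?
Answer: 4578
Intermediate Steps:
Function('s')(f) = Pow(f, 2)
Add(202603, Mul(-1, Function('s')(-445))) = Add(202603, Mul(-1, Pow(-445, 2))) = Add(202603, Mul(-1, 198025)) = Add(202603, -198025) = 4578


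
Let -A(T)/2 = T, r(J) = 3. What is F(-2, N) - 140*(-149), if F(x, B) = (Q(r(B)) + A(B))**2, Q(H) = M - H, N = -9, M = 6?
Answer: 21301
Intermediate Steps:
A(T) = -2*T
Q(H) = 6 - H
F(x, B) = (3 - 2*B)**2 (F(x, B) = ((6 - 1*3) - 2*B)**2 = ((6 - 3) - 2*B)**2 = (3 - 2*B)**2)
F(-2, N) - 140*(-149) = (-3 + 2*(-9))**2 - 140*(-149) = (-3 - 18)**2 + 20860 = (-21)**2 + 20860 = 441 + 20860 = 21301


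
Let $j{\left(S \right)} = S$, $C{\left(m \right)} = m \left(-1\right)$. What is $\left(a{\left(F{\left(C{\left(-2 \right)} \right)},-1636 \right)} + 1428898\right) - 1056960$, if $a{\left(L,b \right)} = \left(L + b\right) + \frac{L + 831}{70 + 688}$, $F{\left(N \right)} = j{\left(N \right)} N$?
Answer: $\frac{280692783}{758} \approx 3.7031 \cdot 10^{5}$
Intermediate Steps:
$C{\left(m \right)} = - m$
$F{\left(N \right)} = N^{2}$ ($F{\left(N \right)} = N N = N^{2}$)
$a{\left(L,b \right)} = \frac{831}{758} + b + \frac{759 L}{758}$ ($a{\left(L,b \right)} = \left(L + b\right) + \frac{831 + L}{758} = \left(L + b\right) + \left(831 + L\right) \frac{1}{758} = \left(L + b\right) + \left(\frac{831}{758} + \frac{L}{758}\right) = \frac{831}{758} + b + \frac{759 L}{758}$)
$\left(a{\left(F{\left(C{\left(-2 \right)} \right)},-1636 \right)} + 1428898\right) - 1056960 = \left(\left(\frac{831}{758} - 1636 + \frac{759 \left(\left(-1\right) \left(-2\right)\right)^{2}}{758}\right) + 1428898\right) - 1056960 = \left(\left(\frac{831}{758} - 1636 + \frac{759 \cdot 2^{2}}{758}\right) + 1428898\right) - 1056960 = \left(\left(\frac{831}{758} - 1636 + \frac{759}{758} \cdot 4\right) + 1428898\right) - 1056960 = \left(\left(\frac{831}{758} - 1636 + \frac{1518}{379}\right) + 1428898\right) - 1056960 = \left(- \frac{1236221}{758} + 1428898\right) - 1056960 = \frac{1081868463}{758} - 1056960 = \frac{280692783}{758}$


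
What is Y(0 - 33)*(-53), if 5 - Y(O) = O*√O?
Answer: -265 - 1749*I*√33 ≈ -265.0 - 10047.0*I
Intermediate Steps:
Y(O) = 5 - O^(3/2) (Y(O) = 5 - O*√O = 5 - O^(3/2))
Y(0 - 33)*(-53) = (5 - (0 - 33)^(3/2))*(-53) = (5 - (-33)^(3/2))*(-53) = (5 - (-33)*I*√33)*(-53) = (5 + 33*I*√33)*(-53) = -265 - 1749*I*√33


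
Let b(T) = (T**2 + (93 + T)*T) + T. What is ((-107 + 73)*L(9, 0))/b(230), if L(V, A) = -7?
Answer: 119/63710 ≈ 0.0018678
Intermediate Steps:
b(T) = T + T**2 + T*(93 + T) (b(T) = (T**2 + T*(93 + T)) + T = T + T**2 + T*(93 + T))
((-107 + 73)*L(9, 0))/b(230) = ((-107 + 73)*(-7))/((2*230*(47 + 230))) = (-34*(-7))/((2*230*277)) = 238/127420 = 238*(1/127420) = 119/63710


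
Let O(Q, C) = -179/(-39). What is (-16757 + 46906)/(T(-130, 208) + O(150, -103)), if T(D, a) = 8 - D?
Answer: 1175811/5561 ≈ 211.44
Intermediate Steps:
O(Q, C) = 179/39 (O(Q, C) = -179*(-1/39) = 179/39)
(-16757 + 46906)/(T(-130, 208) + O(150, -103)) = (-16757 + 46906)/((8 - 1*(-130)) + 179/39) = 30149/((8 + 130) + 179/39) = 30149/(138 + 179/39) = 30149/(5561/39) = 30149*(39/5561) = 1175811/5561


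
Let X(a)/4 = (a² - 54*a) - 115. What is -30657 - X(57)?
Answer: -30881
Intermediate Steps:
X(a) = -460 - 216*a + 4*a² (X(a) = 4*((a² - 54*a) - 115) = 4*(-115 + a² - 54*a) = -460 - 216*a + 4*a²)
-30657 - X(57) = -30657 - (-460 - 216*57 + 4*57²) = -30657 - (-460 - 12312 + 4*3249) = -30657 - (-460 - 12312 + 12996) = -30657 - 1*224 = -30657 - 224 = -30881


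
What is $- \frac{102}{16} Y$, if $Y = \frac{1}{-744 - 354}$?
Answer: $\frac{17}{2928} \approx 0.005806$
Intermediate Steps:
$Y = - \frac{1}{1098}$ ($Y = \frac{1}{-1098} = - \frac{1}{1098} \approx -0.00091075$)
$- \frac{102}{16} Y = - \frac{102}{16} \left(- \frac{1}{1098}\right) = \left(-102\right) \frac{1}{16} \left(- \frac{1}{1098}\right) = \left(- \frac{51}{8}\right) \left(- \frac{1}{1098}\right) = \frac{17}{2928}$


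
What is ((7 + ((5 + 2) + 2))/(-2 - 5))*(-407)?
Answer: 6512/7 ≈ 930.29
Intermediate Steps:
((7 + ((5 + 2) + 2))/(-2 - 5))*(-407) = ((7 + (7 + 2))/(-7))*(-407) = ((7 + 9)*(-⅐))*(-407) = (16*(-⅐))*(-407) = -16/7*(-407) = 6512/7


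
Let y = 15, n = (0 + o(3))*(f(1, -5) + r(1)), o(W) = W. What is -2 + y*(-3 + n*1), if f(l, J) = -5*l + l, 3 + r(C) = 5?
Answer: -137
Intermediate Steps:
r(C) = 2 (r(C) = -3 + 5 = 2)
f(l, J) = -4*l
n = -6 (n = (0 + 3)*(-4*1 + 2) = 3*(-4 + 2) = 3*(-2) = -6)
-2 + y*(-3 + n*1) = -2 + 15*(-3 - 6*1) = -2 + 15*(-3 - 6) = -2 + 15*(-9) = -2 - 135 = -137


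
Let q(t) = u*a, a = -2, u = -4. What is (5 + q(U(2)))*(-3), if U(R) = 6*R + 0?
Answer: -39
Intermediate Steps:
U(R) = 6*R
q(t) = 8 (q(t) = -4*(-2) = 8)
(5 + q(U(2)))*(-3) = (5 + 8)*(-3) = 13*(-3) = -39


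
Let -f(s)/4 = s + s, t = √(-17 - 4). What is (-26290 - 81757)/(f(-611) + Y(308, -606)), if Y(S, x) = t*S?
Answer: -66016717/3235586 + 8319619*I*√21/6471172 ≈ -20.403 + 5.8916*I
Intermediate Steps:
t = I*√21 (t = √(-21) = I*√21 ≈ 4.5826*I)
Y(S, x) = I*S*√21 (Y(S, x) = (I*√21)*S = I*S*√21)
f(s) = -8*s (f(s) = -4*(s + s) = -8*s)
(-26290 - 81757)/(f(-611) + Y(308, -606)) = (-26290 - 81757)/(-8*(-611) + I*308*√21) = -108047/(4888 + 308*I*√21)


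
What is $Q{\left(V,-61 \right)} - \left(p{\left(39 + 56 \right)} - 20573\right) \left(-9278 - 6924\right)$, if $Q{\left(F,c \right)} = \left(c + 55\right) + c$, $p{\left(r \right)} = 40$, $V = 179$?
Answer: $-332675733$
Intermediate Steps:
$Q{\left(F,c \right)} = 55 + 2 c$ ($Q{\left(F,c \right)} = \left(55 + c\right) + c = 55 + 2 c$)
$Q{\left(V,-61 \right)} - \left(p{\left(39 + 56 \right)} - 20573\right) \left(-9278 - 6924\right) = \left(55 + 2 \left(-61\right)\right) - \left(40 - 20573\right) \left(-9278 - 6924\right) = \left(55 - 122\right) - \left(-20533\right) \left(-16202\right) = -67 - 332675666 = -332675733$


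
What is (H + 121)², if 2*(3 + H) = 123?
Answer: 128881/4 ≈ 32220.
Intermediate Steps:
H = 117/2 (H = -3 + (½)*123 = -3 + 123/2 = 117/2 ≈ 58.500)
(H + 121)² = (117/2 + 121)² = (359/2)² = 128881/4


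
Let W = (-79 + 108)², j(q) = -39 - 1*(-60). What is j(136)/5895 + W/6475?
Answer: 339578/2544675 ≈ 0.13345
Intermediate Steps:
j(q) = 21 (j(q) = -39 + 60 = 21)
W = 841 (W = 29² = 841)
j(136)/5895 + W/6475 = 21/5895 + 841/6475 = 21*(1/5895) + 841*(1/6475) = 7/1965 + 841/6475 = 339578/2544675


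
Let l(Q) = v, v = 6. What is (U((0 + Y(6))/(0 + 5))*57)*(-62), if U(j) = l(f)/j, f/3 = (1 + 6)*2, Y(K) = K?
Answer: -17670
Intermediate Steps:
f = 42 (f = 3*((1 + 6)*2) = 3*(7*2) = 3*14 = 42)
l(Q) = 6
U(j) = 6/j
(U((0 + Y(6))/(0 + 5))*57)*(-62) = ((6/(((0 + 6)/(0 + 5))))*57)*(-62) = ((6/((6/5)))*57)*(-62) = ((6/((6*(⅕))))*57)*(-62) = ((6/(6/5))*57)*(-62) = ((6*(⅚))*57)*(-62) = (5*57)*(-62) = 285*(-62) = -17670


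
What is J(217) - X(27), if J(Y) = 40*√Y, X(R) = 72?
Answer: -72 + 40*√217 ≈ 517.24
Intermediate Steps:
J(217) - X(27) = 40*√217 - 1*72 = 40*√217 - 72 = -72 + 40*√217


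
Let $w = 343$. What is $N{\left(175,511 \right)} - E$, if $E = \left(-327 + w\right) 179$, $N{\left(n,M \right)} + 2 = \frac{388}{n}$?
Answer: $- \frac{501162}{175} \approx -2863.8$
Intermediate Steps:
$N{\left(n,M \right)} = -2 + \frac{388}{n}$
$E = 2864$ ($E = \left(-327 + 343\right) 179 = 16 \cdot 179 = 2864$)
$N{\left(175,511 \right)} - E = \left(-2 + \frac{388}{175}\right) - 2864 = \frac{38}{175} - 2864 = - \frac{501162}{175}$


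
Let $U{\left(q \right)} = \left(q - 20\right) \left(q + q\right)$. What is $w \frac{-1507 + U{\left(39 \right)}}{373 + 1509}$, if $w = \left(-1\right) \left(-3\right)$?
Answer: $- \frac{75}{1882} \approx -0.039851$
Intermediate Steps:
$U{\left(q \right)} = 2 q \left(-20 + q\right)$ ($U{\left(q \right)} = \left(-20 + q\right) 2 q = 2 q \left(-20 + q\right)$)
$w = 3$
$w \frac{-1507 + U{\left(39 \right)}}{373 + 1509} = 3 \frac{-1507 + 2 \cdot 39 \left(-20 + 39\right)}{373 + 1509} = 3 \frac{-1507 + 2 \cdot 39 \cdot 19}{1882} = 3 \left(-1507 + 1482\right) \frac{1}{1882} = 3 \left(\left(-25\right) \frac{1}{1882}\right) = 3 \left(- \frac{25}{1882}\right) = - \frac{75}{1882}$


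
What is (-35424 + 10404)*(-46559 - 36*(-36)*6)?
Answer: 970350660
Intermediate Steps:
(-35424 + 10404)*(-46559 - 36*(-36)*6) = -25020*(-46559 + 1296*6) = -25020*(-46559 + 7776) = -25020*(-38783) = 970350660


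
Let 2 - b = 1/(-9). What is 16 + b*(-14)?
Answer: -122/9 ≈ -13.556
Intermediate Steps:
b = 19/9 (b = 2 - 1/(-9) = 2 - 1*(-1/9) = 2 + 1/9 = 19/9 ≈ 2.1111)
16 + b*(-14) = 16 + (19/9)*(-14) = 16 - 266/9 = -122/9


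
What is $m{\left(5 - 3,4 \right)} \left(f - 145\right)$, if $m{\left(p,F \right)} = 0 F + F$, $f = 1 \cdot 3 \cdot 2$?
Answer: $-556$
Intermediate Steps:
$f = 6$ ($f = 3 \cdot 2 = 6$)
$m{\left(p,F \right)} = F$ ($m{\left(p,F \right)} = 0 + F = F$)
$m{\left(5 - 3,4 \right)} \left(f - 145\right) = 4 \left(6 - 145\right) = 4 \left(-139\right) = -556$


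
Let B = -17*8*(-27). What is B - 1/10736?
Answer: 39422591/10736 ≈ 3672.0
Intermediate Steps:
B = 3672 (B = -136*(-27) = 3672)
B - 1/10736 = 3672 - 1/10736 = 39422591/10736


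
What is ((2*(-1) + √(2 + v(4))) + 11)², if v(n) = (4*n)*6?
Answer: 179 + 126*√2 ≈ 357.19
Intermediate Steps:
v(n) = 24*n
((2*(-1) + √(2 + v(4))) + 11)² = ((2*(-1) + √(2 + 24*4)) + 11)² = ((-2 + √(2 + 96)) + 11)² = ((-2 + √98) + 11)² = ((-2 + 7*√2) + 11)² = (9 + 7*√2)²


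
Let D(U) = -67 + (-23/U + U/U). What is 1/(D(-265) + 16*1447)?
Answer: 265/6117813 ≈ 4.3316e-5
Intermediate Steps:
D(U) = -66 - 23/U (D(U) = -67 + (-23/U + 1) = -67 + (1 - 23/U) = -66 - 23/U)
1/(D(-265) + 16*1447) = 1/((-66 - 23/(-265)) + 16*1447) = 1/((-66 - 23*(-1/265)) + 23152) = 1/((-66 + 23/265) + 23152) = 1/(-17467/265 + 23152) = 1/(6117813/265) = 265/6117813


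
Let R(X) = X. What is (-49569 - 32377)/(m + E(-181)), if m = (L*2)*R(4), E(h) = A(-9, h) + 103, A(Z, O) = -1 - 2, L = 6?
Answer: -40973/74 ≈ -553.69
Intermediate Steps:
A(Z, O) = -3
E(h) = 100 (E(h) = -3 + 103 = 100)
m = 48 (m = (6*2)*4 = 12*4 = 48)
(-49569 - 32377)/(m + E(-181)) = (-49569 - 32377)/(48 + 100) = -81946/148 = -81946*1/148 = -40973/74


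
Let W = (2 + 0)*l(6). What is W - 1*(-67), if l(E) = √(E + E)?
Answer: 67 + 4*√3 ≈ 73.928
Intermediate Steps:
l(E) = √2*√E (l(E) = √(2*E) = √2*√E)
W = 4*√3 (W = (2 + 0)*(√2*√6) = 2*(2*√3) = 4*√3 ≈ 6.9282)
W - 1*(-67) = 4*√3 - 1*(-67) = 4*√3 + 67 = 67 + 4*√3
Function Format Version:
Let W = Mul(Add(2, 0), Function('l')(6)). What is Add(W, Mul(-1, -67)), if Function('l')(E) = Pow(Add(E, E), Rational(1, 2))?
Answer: Add(67, Mul(4, Pow(3, Rational(1, 2)))) ≈ 73.928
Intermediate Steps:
Function('l')(E) = Mul(Pow(2, Rational(1, 2)), Pow(E, Rational(1, 2))) (Function('l')(E) = Pow(Mul(2, E), Rational(1, 2)) = Mul(Pow(2, Rational(1, 2)), Pow(E, Rational(1, 2))))
W = Mul(4, Pow(3, Rational(1, 2))) (W = Mul(Add(2, 0), Mul(Pow(2, Rational(1, 2)), Pow(6, Rational(1, 2)))) = Mul(2, Mul(2, Pow(3, Rational(1, 2)))) = Mul(4, Pow(3, Rational(1, 2))) ≈ 6.9282)
Add(W, Mul(-1, -67)) = Add(Mul(4, Pow(3, Rational(1, 2))), Mul(-1, -67)) = Add(Mul(4, Pow(3, Rational(1, 2))), 67) = Add(67, Mul(4, Pow(3, Rational(1, 2))))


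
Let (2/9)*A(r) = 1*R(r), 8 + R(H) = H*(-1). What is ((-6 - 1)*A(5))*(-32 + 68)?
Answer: 14742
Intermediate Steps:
R(H) = -8 - H (R(H) = -8 + H*(-1) = -8 - H)
A(r) = -36 - 9*r/2 (A(r) = 9*(1*(-8 - r))/2 = 9*(-8 - r)/2 = -36 - 9*r/2)
((-6 - 1)*A(5))*(-32 + 68) = ((-6 - 1)*(-36 - 9/2*5))*(-32 + 68) = -7*(-36 - 45/2)*36 = -7*(-117/2)*36 = (819/2)*36 = 14742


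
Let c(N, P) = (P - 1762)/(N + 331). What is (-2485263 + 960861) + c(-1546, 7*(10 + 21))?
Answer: -123476459/81 ≈ -1.5244e+6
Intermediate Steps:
c(N, P) = (-1762 + P)/(331 + N)
(-2485263 + 960861) + c(-1546, 7*(10 + 21)) = (-2485263 + 960861) + (-1762 + 7*(10 + 21))/(331 - 1546) = -1524402 + (-1762 + 7*31)/(-1215) = -1524402 - (-1762 + 217)/1215 = -1524402 - 1/1215*(-1545) = -1524402 + 103/81 = -123476459/81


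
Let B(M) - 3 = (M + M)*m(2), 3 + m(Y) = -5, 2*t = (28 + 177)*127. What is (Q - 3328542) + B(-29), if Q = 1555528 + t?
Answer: -3519059/2 ≈ -1.7595e+6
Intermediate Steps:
t = 26035/2 (t = ((28 + 177)*127)/2 = (205*127)/2 = (½)*26035 = 26035/2 ≈ 13018.)
m(Y) = -8 (m(Y) = -3 - 5 = -8)
Q = 3137091/2 (Q = 1555528 + 26035/2 = 3137091/2 ≈ 1.5685e+6)
B(M) = 3 - 16*M (B(M) = 3 + (M + M)*(-8) = 3 + (2*M)*(-8) = 3 - 16*M)
(Q - 3328542) + B(-29) = (3137091/2 - 3328542) + (3 - 16*(-29)) = -3519993/2 + (3 + 464) = -3519993/2 + 467 = -3519059/2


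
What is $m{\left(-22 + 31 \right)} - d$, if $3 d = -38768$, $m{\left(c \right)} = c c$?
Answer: $\frac{39011}{3} \approx 13004.0$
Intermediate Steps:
$m{\left(c \right)} = c^{2}$
$d = - \frac{38768}{3}$ ($d = \frac{1}{3} \left(-38768\right) = - \frac{38768}{3} \approx -12923.0$)
$m{\left(-22 + 31 \right)} - d = \left(-22 + 31\right)^{2} - - \frac{38768}{3} = 9^{2} + \frac{38768}{3} = 81 + \frac{38768}{3} = \frac{39011}{3}$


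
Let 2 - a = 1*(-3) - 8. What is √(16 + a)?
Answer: √29 ≈ 5.3852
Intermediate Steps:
a = 13 (a = 2 - (1*(-3) - 8) = 2 - (-3 - 8) = 2 - 1*(-11) = 2 + 11 = 13)
√(16 + a) = √(16 + 13) = √29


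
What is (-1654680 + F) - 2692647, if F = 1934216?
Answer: -2413111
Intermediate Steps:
(-1654680 + F) - 2692647 = (-1654680 + 1934216) - 2692647 = 279536 - 2692647 = -2413111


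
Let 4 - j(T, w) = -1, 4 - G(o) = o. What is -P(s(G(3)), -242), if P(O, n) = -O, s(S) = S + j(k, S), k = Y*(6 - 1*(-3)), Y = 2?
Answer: 6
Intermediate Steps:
k = 18 (k = 2*(6 - 1*(-3)) = 2*(6 + 3) = 2*9 = 18)
G(o) = 4 - o
j(T, w) = 5 (j(T, w) = 4 - 1*(-1) = 4 + 1 = 5)
s(S) = 5 + S (s(S) = S + 5 = 5 + S)
-P(s(G(3)), -242) = -(-1)*(5 + (4 - 1*3)) = -(-1)*(5 + (4 - 3)) = -(-1)*(5 + 1) = -(-1)*6 = -1*(-6) = 6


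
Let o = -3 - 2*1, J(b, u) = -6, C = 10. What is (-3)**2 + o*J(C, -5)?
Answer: 39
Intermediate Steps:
o = -5 (o = -3 - 2 = -5)
(-3)**2 + o*J(C, -5) = (-3)**2 - 5*(-6) = 9 + 30 = 39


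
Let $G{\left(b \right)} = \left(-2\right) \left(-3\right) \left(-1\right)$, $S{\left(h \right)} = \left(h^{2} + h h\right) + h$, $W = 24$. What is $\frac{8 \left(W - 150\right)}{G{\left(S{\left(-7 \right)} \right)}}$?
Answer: $168$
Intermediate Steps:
$S{\left(h \right)} = h + 2 h^{2}$ ($S{\left(h \right)} = \left(h^{2} + h^{2}\right) + h = 2 h^{2} + h = h + 2 h^{2}$)
$G{\left(b \right)} = -6$ ($G{\left(b \right)} = 6 \left(-1\right) = -6$)
$\frac{8 \left(W - 150\right)}{G{\left(S{\left(-7 \right)} \right)}} = \frac{8 \left(24 - 150\right)}{-6} = 8 \left(-126\right) \left(- \frac{1}{6}\right) = \left(-1008\right) \left(- \frac{1}{6}\right) = 168$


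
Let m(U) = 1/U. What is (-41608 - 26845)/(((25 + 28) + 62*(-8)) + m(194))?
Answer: 13279882/85941 ≈ 154.52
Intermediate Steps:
(-41608 - 26845)/(((25 + 28) + 62*(-8)) + m(194)) = (-41608 - 26845)/(((25 + 28) + 62*(-8)) + 1/194) = -68453/((53 - 496) + 1/194) = -68453/(-443 + 1/194) = -68453/(-85941/194) = -68453*(-194/85941) = 13279882/85941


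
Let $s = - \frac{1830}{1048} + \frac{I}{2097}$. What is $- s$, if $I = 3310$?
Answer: $\frac{184315}{1098828} \approx 0.16774$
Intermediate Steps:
$s = - \frac{184315}{1098828}$ ($s = - \frac{1830}{1048} + \frac{3310}{2097} = \left(-1830\right) \frac{1}{1048} + 3310 \cdot \frac{1}{2097} = - \frac{915}{524} + \frac{3310}{2097} = - \frac{184315}{1098828} \approx -0.16774$)
$- s = \left(-1\right) \left(- \frac{184315}{1098828}\right) = \frac{184315}{1098828}$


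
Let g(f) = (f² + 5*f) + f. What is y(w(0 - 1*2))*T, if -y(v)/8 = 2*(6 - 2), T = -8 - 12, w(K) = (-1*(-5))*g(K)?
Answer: 1280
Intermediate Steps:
g(f) = f² + 6*f
w(K) = 5*K*(6 + K) (w(K) = (-1*(-5))*(K*(6 + K)) = 5*(K*(6 + K)) = 5*K*(6 + K))
T = -20
y(v) = -64 (y(v) = -16*(6 - 2) = -16*4 = -8*8 = -64)
y(w(0 - 1*2))*T = -64*(-20) = 1280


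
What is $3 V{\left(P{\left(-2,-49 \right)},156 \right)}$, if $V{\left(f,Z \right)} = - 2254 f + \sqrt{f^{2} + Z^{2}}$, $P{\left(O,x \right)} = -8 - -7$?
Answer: $6762 + 3 \sqrt{24337} \approx 7230.0$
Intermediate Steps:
$P{\left(O,x \right)} = -1$ ($P{\left(O,x \right)} = -8 + 7 = -1$)
$V{\left(f,Z \right)} = \sqrt{Z^{2} + f^{2}} - 2254 f$ ($V{\left(f,Z \right)} = - 2254 f + \sqrt{Z^{2} + f^{2}} = \sqrt{Z^{2} + f^{2}} - 2254 f$)
$3 V{\left(P{\left(-2,-49 \right)},156 \right)} = 3 \left(\sqrt{156^{2} + \left(-1\right)^{2}} - -2254\right) = 3 \left(\sqrt{24336 + 1} + 2254\right) = 3 \left(\sqrt{24337} + 2254\right) = 3 \left(2254 + \sqrt{24337}\right) = 6762 + 3 \sqrt{24337}$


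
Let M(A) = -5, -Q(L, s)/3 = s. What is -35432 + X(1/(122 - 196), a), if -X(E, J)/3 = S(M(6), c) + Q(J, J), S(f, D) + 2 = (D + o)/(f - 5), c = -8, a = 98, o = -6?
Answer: -172741/5 ≈ -34548.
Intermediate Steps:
Q(L, s) = -3*s
S(f, D) = -2 + (-6 + D)/(-5 + f) (S(f, D) = -2 + (D - 6)/(f - 5) = -2 + (-6 + D)/(-5 + f))
X(E, J) = 9/5 + 9*J (X(E, J) = -3*((4 - 8 - 2*(-5))/(-5 - 5) - 3*J) = -3*((4 - 8 + 10)/(-10) - 3*J) = -3*(-⅒*6 - 3*J) = -3*(-⅗ - 3*J) = 9/5 + 9*J)
-35432 + X(1/(122 - 196), a) = -35432 + (9/5 + 9*98) = -35432 + (9/5 + 882) = -35432 + 4419/5 = -172741/5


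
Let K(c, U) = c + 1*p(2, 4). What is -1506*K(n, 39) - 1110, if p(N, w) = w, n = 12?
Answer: -25206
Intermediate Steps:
K(c, U) = 4 + c (K(c, U) = c + 1*4 = c + 4 = 4 + c)
-1506*K(n, 39) - 1110 = -1506*(4 + 12) - 1110 = -1506*16 - 1110 = -24096 - 1110 = -25206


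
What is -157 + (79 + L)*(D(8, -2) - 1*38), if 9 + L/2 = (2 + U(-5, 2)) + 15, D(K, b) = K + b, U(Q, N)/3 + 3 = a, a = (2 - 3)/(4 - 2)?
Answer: -2525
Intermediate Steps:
a = -1/2 ≈ -0.50000
U(Q, N) = -21/2 (U(Q, N) = -9 + 3*(-1/2) = -9 - 3/2 = -21/2)
L = -5 (L = -18 + 2*((2 - 21/2) + 15) = -18 + 2*(-17/2 + 15) = -18 + 2*(13/2) = -18 + 13 = -5)
-157 + (79 + L)*(D(8, -2) - 1*38) = -157 + (79 - 5)*((8 - 2) - 1*38) = -157 + 74*(6 - 38) = -157 + 74*(-32) = -157 - 2368 = -2525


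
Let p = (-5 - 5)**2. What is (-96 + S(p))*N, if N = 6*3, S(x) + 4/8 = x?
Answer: 63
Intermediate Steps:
p = 100 (p = (-10)**2 = 100)
S(x) = -1/2 + x
N = 18
(-96 + S(p))*N = (-96 + (-1/2 + 100))*18 = (-96 + 199/2)*18 = (7/2)*18 = 63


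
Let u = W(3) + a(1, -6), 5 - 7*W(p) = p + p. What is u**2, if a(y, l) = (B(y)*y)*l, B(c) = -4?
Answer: 27889/49 ≈ 569.16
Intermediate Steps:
W(p) = 5/7 - 2*p/7 (W(p) = 5/7 - (p + p)/7 = 5/7 - 2*p/7)
a(y, l) = -4*l*y (a(y, l) = (-4*y)*l = -4*l*y)
u = 167/7 (u = (5/7 - 2/7*3) - 4*(-6)*1 = (5/7 - 6/7) + 24 = -1/7 + 24 = 167/7 ≈ 23.857)
u**2 = (167/7)**2 = 27889/49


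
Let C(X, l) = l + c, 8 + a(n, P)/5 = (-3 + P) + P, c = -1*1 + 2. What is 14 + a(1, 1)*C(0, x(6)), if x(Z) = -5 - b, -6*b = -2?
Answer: 209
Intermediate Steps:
b = ⅓ (b = -⅙*(-2) = ⅓ ≈ 0.33333)
c = 1 (c = -1 + 2 = 1)
a(n, P) = -55 + 10*P (a(n, P) = -40 + 5*((-3 + P) + P) = -40 + 5*(-3 + 2*P) = -40 + (-15 + 10*P) = -55 + 10*P)
x(Z) = -16/3 (x(Z) = -5 - 1*⅓ = -5 - ⅓ = -16/3)
C(X, l) = 1 + l (C(X, l) = l + 1 = 1 + l)
14 + a(1, 1)*C(0, x(6)) = 14 + (-55 + 10*1)*(1 - 16/3) = 14 + (-55 + 10)*(-13/3) = 14 - 45*(-13/3) = 14 + 195 = 209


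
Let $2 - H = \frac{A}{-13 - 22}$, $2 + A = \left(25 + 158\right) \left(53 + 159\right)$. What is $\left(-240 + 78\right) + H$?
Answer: $\frac{4742}{5} \approx 948.4$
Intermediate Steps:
$A = 38794$ ($A = -2 + \left(25 + 158\right) \left(53 + 159\right) = -2 + 183 \cdot 212 = -2 + 38796 = 38794$)
$H = \frac{5552}{5}$ ($H = 2 - \frac{38794}{-13 - 22} = 2 - \frac{38794}{-35} = 2 - 38794 \left(- \frac{1}{35}\right) = 2 - - \frac{5542}{5} = 2 + \frac{5542}{5} = \frac{5552}{5} \approx 1110.4$)
$\left(-240 + 78\right) + H = \left(-240 + 78\right) + \frac{5552}{5} = -162 + \frac{5552}{5} = \frac{4742}{5}$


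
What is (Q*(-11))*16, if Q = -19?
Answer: 3344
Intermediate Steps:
(Q*(-11))*16 = -19*(-11)*16 = 209*16 = 3344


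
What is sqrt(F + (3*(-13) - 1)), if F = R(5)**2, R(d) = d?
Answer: I*sqrt(15) ≈ 3.873*I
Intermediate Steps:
F = 25 (F = 5**2 = 25)
sqrt(F + (3*(-13) - 1)) = sqrt(25 + (3*(-13) - 1)) = sqrt(25 + (-39 - 1)) = sqrt(25 - 40) = sqrt(-15) = I*sqrt(15)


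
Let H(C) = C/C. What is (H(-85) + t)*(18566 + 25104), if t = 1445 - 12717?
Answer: -492204570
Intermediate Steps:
t = -11272
H(C) = 1
(H(-85) + t)*(18566 + 25104) = (1 - 11272)*(18566 + 25104) = -11271*43670 = -492204570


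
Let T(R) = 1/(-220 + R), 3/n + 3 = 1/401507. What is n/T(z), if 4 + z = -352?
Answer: 86725512/150565 ≈ 576.00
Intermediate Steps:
z = -356 (z = -4 - 352 = -356)
n = -1204521/1204520 (n = 3/(-3 + 1/401507) = 3/(-1204520/401507) = 3*(-401507/1204520) = -1204521/1204520 ≈ -1.0000)
n/T(z) = -1204521/(1204520*(1/(-220 - 356))) = -1204521/(1204520*(1/(-576))) = -1204521/(1204520*(-1/576)) = -1204521/1204520*(-576) = 86725512/150565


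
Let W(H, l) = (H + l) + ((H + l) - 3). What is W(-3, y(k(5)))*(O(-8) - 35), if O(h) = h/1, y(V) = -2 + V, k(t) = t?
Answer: 129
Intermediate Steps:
W(H, l) = -3 + 2*H + 2*l (W(H, l) = (H + l) + (-3 + H + l) = -3 + 2*H + 2*l)
O(h) = h (O(h) = h*1 = h)
W(-3, y(k(5)))*(O(-8) - 35) = (-3 + 2*(-3) + 2*(-2 + 5))*(-8 - 35) = (-3 - 6 + 2*3)*(-43) = (-3 - 6 + 6)*(-43) = -3*(-43) = 129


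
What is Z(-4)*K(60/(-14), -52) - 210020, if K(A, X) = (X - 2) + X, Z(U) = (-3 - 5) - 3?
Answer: -208854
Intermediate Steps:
Z(U) = -11 (Z(U) = -8 - 3 = -11)
K(A, X) = -2 + 2*X (K(A, X) = (-2 + X) + X = -2 + 2*X)
Z(-4)*K(60/(-14), -52) - 210020 = -11*(-2 + 2*(-52)) - 210020 = -11*(-2 - 104) - 210020 = -11*(-106) - 210020 = 1166 - 210020 = -208854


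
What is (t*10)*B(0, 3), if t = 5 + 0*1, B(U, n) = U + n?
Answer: 150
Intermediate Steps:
t = 5 (t = 5 + 0 = 5)
(t*10)*B(0, 3) = (5*10)*(0 + 3) = 50*3 = 150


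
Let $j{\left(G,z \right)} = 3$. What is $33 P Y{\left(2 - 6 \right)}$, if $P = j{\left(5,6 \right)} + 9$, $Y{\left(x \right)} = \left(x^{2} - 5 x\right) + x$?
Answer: $12672$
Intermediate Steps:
$Y{\left(x \right)} = x^{2} - 4 x$
$P = 12$ ($P = 3 + 9 = 12$)
$33 P Y{\left(2 - 6 \right)} = 33 \cdot 12 \left(2 - 6\right) \left(-4 + \left(2 - 6\right)\right) = 396 \left(2 - 6\right) \left(-4 + \left(2 - 6\right)\right) = 396 \left(- 4 \left(-4 - 4\right)\right) = 396 \left(\left(-4\right) \left(-8\right)\right) = 396 \cdot 32 = 12672$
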